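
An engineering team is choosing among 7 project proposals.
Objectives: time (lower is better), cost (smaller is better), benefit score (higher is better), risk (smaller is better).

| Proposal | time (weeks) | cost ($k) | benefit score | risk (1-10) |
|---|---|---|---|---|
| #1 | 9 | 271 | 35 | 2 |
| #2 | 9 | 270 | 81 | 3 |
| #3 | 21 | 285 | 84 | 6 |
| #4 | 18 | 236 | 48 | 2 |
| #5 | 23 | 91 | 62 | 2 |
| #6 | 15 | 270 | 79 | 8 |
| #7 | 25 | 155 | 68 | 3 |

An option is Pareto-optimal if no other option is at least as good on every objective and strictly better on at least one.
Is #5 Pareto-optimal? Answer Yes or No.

Yes

#1: worse on cost (271 vs 91).
#2: worse on cost (270 vs 91).
#3: worse on cost (285 vs 91).
#4: worse on cost (236 vs 91).
#6: worse on cost (270 vs 91).
#7: worse on time (25 vs 23).
No option is at least as good as #5 on every objective and strictly better on one.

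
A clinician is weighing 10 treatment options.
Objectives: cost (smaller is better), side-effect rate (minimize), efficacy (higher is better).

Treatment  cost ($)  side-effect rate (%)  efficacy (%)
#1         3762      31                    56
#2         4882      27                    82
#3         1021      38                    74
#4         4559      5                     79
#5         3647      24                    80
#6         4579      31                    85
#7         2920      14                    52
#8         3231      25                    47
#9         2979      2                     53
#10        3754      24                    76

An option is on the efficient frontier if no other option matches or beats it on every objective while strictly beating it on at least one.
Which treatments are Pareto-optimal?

#1: dominated by #5 (cost 3647≤3762, side-effect rate 24≤31, efficacy 80≥56).
#2: not dominated.
#3: not dominated (best cost).
#4: not dominated.
#5: not dominated.
#6: not dominated (best efficacy).
#7: not dominated.
#8: dominated by #7 (cost 2920≤3231, side-effect rate 14≤25, efficacy 52≥47).
#9: not dominated (best side-effect rate).
#10: dominated by #5 (cost 3647≤3754, side-effect rate 24≤24, efficacy 80≥76).

#2, #3, #4, #5, #6, #7, #9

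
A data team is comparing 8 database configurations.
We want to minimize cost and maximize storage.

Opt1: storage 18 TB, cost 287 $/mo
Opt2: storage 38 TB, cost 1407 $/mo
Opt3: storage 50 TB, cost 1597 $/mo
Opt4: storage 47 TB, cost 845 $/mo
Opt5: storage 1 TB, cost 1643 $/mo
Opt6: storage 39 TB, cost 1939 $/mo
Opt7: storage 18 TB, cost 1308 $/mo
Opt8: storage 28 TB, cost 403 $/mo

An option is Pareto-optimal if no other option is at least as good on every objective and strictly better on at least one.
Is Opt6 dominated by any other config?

Yes

Opt3 vs Opt6: storage 50≥39, cost 1597≤1939 — Opt3 is at least as good on every objective and strictly better on at least one, so Opt3 dominates Opt6.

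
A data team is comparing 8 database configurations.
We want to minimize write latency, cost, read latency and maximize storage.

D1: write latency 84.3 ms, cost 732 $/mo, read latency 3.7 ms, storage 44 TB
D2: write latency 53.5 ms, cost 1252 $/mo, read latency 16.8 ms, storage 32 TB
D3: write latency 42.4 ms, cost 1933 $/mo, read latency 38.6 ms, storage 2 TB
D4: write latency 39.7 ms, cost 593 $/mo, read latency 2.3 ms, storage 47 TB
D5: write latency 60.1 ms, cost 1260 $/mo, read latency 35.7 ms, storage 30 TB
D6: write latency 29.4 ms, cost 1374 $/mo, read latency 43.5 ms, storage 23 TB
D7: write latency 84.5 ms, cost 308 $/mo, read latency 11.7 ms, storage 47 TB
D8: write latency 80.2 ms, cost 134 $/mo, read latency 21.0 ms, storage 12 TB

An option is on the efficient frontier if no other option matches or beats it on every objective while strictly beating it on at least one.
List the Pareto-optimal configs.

D1: dominated by D4 (write latency 39.7≤84.3, cost 593≤732, read latency 2.3≤3.7, storage 47≥44).
D2: dominated by D4 (write latency 39.7≤53.5, cost 593≤1252, read latency 2.3≤16.8, storage 47≥32).
D3: dominated by D4 (write latency 39.7≤42.4, cost 593≤1933, read latency 2.3≤38.6, storage 47≥2).
D4: not dominated (best read latency).
D5: dominated by D2 (write latency 53.5≤60.1, cost 1252≤1260, read latency 16.8≤35.7, storage 32≥30).
D6: not dominated (best write latency).
D7: not dominated.
D8: not dominated (best cost).

D4, D6, D7, D8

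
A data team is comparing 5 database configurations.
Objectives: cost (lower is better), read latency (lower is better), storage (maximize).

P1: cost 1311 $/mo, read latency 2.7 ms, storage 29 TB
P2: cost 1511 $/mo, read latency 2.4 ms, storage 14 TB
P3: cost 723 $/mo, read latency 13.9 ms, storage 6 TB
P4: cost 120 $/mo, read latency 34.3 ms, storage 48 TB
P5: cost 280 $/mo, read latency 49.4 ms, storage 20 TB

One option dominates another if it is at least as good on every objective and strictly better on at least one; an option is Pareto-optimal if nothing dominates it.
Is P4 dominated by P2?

P2 vs P4: P2 is worse on cost (1511 vs 120), so it does not dominate P4.

No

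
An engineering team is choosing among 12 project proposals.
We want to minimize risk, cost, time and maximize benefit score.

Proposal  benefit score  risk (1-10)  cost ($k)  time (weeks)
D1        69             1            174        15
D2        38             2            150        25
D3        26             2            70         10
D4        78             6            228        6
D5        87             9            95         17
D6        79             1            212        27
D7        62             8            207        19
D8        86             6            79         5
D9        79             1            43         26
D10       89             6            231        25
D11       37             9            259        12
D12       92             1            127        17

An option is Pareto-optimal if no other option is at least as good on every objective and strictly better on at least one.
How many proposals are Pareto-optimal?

6

D1: not dominated.
D2: dominated by D12 (benefit score 92≥38, risk 1≤2, cost 127≤150, time 17≤25).
D3: not dominated.
D4: dominated by D8 (benefit score 86≥78, risk 6≤6, cost 79≤228, time 5≤6).
D5: not dominated.
D6: dominated by D9 (benefit score 79≥79, risk 1≤1, cost 43≤212, time 26≤27).
D7: dominated by D1 (benefit score 69≥62, risk 1≤8, cost 174≤207, time 15≤19).
D8: not dominated (best time).
D9: not dominated (best cost).
D10: dominated by D12 (benefit score 92≥89, risk 1≤6, cost 127≤231, time 17≤25).
D11: dominated by D4 (benefit score 78≥37, risk 6≤9, cost 228≤259, time 6≤12).
D12: not dominated (best benefit score).
Pareto-optimal: D1, D3, D5, D8, D9, D12 → 6.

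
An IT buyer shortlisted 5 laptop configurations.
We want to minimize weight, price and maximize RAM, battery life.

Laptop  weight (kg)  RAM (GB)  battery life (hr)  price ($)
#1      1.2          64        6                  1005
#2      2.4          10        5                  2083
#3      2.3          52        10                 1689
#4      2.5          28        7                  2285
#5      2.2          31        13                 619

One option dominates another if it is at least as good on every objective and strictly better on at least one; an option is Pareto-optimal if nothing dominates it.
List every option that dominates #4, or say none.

#3, #5

#3: weight 2.3≤2.5, RAM 52≥28, battery life 10≥7, price 1689≤2285 — dominates #4.
#5: weight 2.2≤2.5, RAM 31≥28, battery life 13≥7, price 619≤2285 — dominates #4.
Others (#1, #2) are each worse than #4 on at least one objective.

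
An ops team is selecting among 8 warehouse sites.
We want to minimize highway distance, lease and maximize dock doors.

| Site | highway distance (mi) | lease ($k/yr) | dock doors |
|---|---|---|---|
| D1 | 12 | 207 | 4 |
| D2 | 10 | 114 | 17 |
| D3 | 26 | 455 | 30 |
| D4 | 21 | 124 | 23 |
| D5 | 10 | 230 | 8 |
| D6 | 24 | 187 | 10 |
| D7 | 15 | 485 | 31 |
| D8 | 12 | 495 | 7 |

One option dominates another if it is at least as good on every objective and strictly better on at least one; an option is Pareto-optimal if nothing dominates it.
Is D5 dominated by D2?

D2 vs D5: highway distance 10≤10, lease 114≤230, dock doors 17≥8 — D2 is at least as good on every objective with at least one strict improvement.

Yes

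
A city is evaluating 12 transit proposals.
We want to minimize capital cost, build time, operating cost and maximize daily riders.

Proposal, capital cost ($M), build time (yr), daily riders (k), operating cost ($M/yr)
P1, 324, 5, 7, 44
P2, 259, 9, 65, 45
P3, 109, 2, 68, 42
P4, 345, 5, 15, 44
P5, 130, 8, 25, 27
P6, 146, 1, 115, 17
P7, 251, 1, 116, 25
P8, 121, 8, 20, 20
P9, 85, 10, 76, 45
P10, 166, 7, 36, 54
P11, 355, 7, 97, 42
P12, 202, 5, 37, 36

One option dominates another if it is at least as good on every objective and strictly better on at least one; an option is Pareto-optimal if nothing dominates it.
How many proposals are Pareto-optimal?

P1: dominated by P3 (capital cost 109≤324, build time 2≤5, daily riders 68≥7, operating cost 42≤44).
P2: dominated by P3 (capital cost 109≤259, build time 2≤9, daily riders 68≥65, operating cost 42≤45).
P3: not dominated.
P4: dominated by P3 (capital cost 109≤345, build time 2≤5, daily riders 68≥15, operating cost 42≤44).
P5: not dominated.
P6: not dominated (best operating cost).
P7: not dominated (best daily riders).
P8: not dominated.
P9: not dominated (best capital cost).
P10: dominated by P3 (capital cost 109≤166, build time 2≤7, daily riders 68≥36, operating cost 42≤54).
P11: dominated by P6 (capital cost 146≤355, build time 1≤7, daily riders 115≥97, operating cost 17≤42).
P12: dominated by P6 (capital cost 146≤202, build time 1≤5, daily riders 115≥37, operating cost 17≤36).
Pareto-optimal: P3, P5, P6, P7, P8, P9 → 6.

6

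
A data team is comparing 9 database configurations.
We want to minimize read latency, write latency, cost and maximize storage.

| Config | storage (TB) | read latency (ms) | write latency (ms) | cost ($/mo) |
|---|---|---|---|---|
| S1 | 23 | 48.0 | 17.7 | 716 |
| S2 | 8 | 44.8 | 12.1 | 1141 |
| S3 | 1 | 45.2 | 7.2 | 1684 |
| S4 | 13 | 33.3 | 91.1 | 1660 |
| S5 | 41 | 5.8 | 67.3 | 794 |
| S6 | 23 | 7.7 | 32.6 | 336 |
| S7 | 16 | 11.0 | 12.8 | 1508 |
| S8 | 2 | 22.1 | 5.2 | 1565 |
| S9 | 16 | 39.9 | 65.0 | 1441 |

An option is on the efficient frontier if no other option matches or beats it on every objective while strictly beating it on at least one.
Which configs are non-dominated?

S1: not dominated.
S2: not dominated.
S3: dominated by S8 (storage 2≥1, read latency 22.1≤45.2, write latency 5.2≤7.2, cost 1565≤1684).
S4: dominated by S5 (storage 41≥13, read latency 5.8≤33.3, write latency 67.3≤91.1, cost 794≤1660).
S5: not dominated (best storage).
S6: not dominated (best cost).
S7: not dominated.
S8: not dominated (best write latency).
S9: dominated by S6 (storage 23≥16, read latency 7.7≤39.9, write latency 32.6≤65.0, cost 336≤1441).

S1, S2, S5, S6, S7, S8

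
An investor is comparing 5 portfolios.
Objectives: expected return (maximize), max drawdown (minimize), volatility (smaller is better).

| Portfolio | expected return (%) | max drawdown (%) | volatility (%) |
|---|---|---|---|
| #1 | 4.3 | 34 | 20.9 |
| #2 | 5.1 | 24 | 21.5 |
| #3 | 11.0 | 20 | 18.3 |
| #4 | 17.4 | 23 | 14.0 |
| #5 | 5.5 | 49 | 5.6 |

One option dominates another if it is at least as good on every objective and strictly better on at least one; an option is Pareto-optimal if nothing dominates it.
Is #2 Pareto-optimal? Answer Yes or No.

No

#3 vs #2: expected return 11.0≥5.1, max drawdown 20≤24, volatility 18.3≤21.5 — #3 is at least as good on every objective and strictly better on at least one, so #3 dominates #2.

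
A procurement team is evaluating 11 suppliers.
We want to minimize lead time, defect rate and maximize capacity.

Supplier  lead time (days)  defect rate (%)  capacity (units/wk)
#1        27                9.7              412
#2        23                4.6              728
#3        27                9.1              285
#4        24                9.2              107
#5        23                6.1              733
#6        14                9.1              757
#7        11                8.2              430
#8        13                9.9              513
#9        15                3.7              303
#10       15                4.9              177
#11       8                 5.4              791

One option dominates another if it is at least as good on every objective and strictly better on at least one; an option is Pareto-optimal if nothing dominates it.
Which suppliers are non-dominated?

#2, #9, #11

#1: dominated by #2 (lead time 23≤27, defect rate 4.6≤9.7, capacity 728≥412).
#2: not dominated.
#3: dominated by #2 (lead time 23≤27, defect rate 4.6≤9.1, capacity 728≥285).
#4: dominated by #2 (lead time 23≤24, defect rate 4.6≤9.2, capacity 728≥107).
#5: dominated by #11 (lead time 8≤23, defect rate 5.4≤6.1, capacity 791≥733).
#6: dominated by #11 (lead time 8≤14, defect rate 5.4≤9.1, capacity 791≥757).
#7: dominated by #11 (lead time 8≤11, defect rate 5.4≤8.2, capacity 791≥430).
#8: dominated by #11 (lead time 8≤13, defect rate 5.4≤9.9, capacity 791≥513).
#9: not dominated (best defect rate).
#10: dominated by #9 (lead time 15≤15, defect rate 3.7≤4.9, capacity 303≥177).
#11: not dominated (best lead time).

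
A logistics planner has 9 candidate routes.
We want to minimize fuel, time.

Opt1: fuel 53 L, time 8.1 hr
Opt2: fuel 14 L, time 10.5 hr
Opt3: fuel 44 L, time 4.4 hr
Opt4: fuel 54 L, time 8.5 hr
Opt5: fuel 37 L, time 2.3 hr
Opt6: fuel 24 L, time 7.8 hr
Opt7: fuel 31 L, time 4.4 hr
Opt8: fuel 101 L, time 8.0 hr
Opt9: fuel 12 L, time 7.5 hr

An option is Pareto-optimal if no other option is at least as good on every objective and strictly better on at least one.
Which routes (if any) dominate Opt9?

none

Opt1: worse on fuel (53 vs 12).
Opt2: worse on fuel (14 vs 12).
Opt3: worse on fuel (44 vs 12).
Opt4: worse on fuel (54 vs 12).
Opt5: worse on fuel (37 vs 12).
Opt6: worse on fuel (24 vs 12).
Opt7: worse on fuel (31 vs 12).
Opt8: worse on fuel (101 vs 12).
No option dominates Opt9.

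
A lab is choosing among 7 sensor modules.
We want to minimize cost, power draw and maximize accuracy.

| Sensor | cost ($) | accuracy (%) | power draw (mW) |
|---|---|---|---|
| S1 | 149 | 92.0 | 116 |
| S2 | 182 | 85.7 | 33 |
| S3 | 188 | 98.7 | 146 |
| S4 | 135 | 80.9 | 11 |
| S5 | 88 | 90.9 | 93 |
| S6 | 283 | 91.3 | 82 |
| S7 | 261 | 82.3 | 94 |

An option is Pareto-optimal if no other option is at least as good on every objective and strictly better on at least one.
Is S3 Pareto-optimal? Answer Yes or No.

S1: worse on accuracy (92.0 vs 98.7).
S2: worse on accuracy (85.7 vs 98.7).
S4: worse on accuracy (80.9 vs 98.7).
S5: worse on accuracy (90.9 vs 98.7).
S6: worse on cost (283 vs 188).
S7: worse on cost (261 vs 188).
No option is at least as good as S3 on every objective and strictly better on one.

Yes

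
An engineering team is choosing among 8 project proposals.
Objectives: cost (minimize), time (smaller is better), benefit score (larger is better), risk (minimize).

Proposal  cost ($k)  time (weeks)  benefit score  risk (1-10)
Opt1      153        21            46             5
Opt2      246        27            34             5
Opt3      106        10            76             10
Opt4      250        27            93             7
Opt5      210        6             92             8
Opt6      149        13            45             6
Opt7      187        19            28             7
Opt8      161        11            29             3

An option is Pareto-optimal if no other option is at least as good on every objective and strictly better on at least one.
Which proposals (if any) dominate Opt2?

Opt1: cost 153≤246, time 21≤27, benefit score 46≥34, risk 5≤5 — dominates Opt2.
Others (Opt3, Opt4, Opt5, Opt6, Opt7, Opt8) are each worse than Opt2 on at least one objective.

Opt1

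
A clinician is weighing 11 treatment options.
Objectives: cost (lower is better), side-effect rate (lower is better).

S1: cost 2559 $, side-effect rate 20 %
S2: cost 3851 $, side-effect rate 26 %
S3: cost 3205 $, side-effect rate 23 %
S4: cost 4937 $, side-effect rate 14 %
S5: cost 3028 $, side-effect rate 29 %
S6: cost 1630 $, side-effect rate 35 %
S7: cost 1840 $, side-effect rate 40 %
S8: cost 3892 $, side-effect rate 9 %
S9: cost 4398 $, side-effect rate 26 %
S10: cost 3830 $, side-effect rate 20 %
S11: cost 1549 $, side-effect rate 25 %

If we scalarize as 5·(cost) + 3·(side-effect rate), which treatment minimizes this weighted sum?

S11

S1: 5·2559 + 3·20 = 12855
S2: 5·3851 + 3·26 = 19333
S3: 5·3205 + 3·23 = 16094
S4: 5·4937 + 3·14 = 24727
S5: 5·3028 + 3·29 = 15227
S6: 5·1630 + 3·35 = 8255
S7: 5·1840 + 3·40 = 9320
S8: 5·3892 + 3·9 = 19487
S9: 5·4398 + 3·26 = 22068
S10: 5·3830 + 3·20 = 19210
S11: 5·1549 + 3·25 = 7820
Lowest: S11 at 7820.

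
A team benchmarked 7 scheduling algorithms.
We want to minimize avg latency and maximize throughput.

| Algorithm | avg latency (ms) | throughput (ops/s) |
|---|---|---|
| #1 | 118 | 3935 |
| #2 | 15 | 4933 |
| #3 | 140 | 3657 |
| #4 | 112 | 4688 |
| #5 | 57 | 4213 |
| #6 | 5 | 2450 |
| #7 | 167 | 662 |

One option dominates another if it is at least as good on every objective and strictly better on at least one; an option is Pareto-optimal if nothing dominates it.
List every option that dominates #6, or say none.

#1: worse on avg latency (118 vs 5).
#2: worse on avg latency (15 vs 5).
#3: worse on avg latency (140 vs 5).
#4: worse on avg latency (112 vs 5).
#5: worse on avg latency (57 vs 5).
#7: worse on avg latency (167 vs 5).
No option dominates #6.

none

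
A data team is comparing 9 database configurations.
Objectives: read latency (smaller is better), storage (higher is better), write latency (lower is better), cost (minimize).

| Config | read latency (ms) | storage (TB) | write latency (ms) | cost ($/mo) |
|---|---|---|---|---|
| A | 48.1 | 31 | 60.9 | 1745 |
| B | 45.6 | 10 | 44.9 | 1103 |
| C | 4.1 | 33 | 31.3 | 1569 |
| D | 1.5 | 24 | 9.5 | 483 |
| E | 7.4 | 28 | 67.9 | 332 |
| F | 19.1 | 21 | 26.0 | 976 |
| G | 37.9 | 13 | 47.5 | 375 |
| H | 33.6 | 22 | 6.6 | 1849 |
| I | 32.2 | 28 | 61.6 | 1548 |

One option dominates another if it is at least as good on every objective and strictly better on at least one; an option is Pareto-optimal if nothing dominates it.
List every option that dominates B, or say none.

D, F

D: read latency 1.5≤45.6, storage 24≥10, write latency 9.5≤44.9, cost 483≤1103 — dominates B.
F: read latency 19.1≤45.6, storage 21≥10, write latency 26.0≤44.9, cost 976≤1103 — dominates B.
Others (A, C, E, G, H, I) are each worse than B on at least one objective.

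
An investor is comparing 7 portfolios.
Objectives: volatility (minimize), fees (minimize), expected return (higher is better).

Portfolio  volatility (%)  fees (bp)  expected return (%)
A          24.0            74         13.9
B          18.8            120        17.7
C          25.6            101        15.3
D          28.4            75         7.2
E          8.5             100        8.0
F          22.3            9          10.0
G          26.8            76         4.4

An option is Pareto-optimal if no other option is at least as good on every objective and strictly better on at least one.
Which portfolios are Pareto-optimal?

A: not dominated.
B: not dominated (best expected return).
C: not dominated.
D: dominated by A (volatility 24.0≤28.4, fees 74≤75, expected return 13.9≥7.2).
E: not dominated (best volatility).
F: not dominated (best fees).
G: dominated by A (volatility 24.0≤26.8, fees 74≤76, expected return 13.9≥4.4).

A, B, C, E, F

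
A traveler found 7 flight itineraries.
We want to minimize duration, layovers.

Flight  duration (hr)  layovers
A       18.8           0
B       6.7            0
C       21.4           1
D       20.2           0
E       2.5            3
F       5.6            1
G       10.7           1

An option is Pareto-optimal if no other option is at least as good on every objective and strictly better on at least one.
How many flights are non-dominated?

3

A: dominated by B (duration 6.7≤18.8, layovers 0≤0).
B: not dominated.
C: dominated by A (duration 18.8≤21.4, layovers 0≤1).
D: dominated by A (duration 18.8≤20.2, layovers 0≤0).
E: not dominated (best duration).
F: not dominated.
G: dominated by B (duration 6.7≤10.7, layovers 0≤1).
Pareto-optimal: B, E, F → 3.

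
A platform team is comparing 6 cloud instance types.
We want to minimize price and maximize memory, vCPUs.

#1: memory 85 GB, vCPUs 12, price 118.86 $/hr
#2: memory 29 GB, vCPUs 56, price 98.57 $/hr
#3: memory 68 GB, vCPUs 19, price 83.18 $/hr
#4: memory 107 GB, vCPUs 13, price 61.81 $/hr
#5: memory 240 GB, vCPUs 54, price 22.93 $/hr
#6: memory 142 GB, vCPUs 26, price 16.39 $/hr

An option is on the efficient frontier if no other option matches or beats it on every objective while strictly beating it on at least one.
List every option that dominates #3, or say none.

#5, #6

#5: memory 240≥68, vCPUs 54≥19, price 22.93≤83.18 — dominates #3.
#6: memory 142≥68, vCPUs 26≥19, price 16.39≤83.18 — dominates #3.
Others (#1, #2, #4) are each worse than #3 on at least one objective.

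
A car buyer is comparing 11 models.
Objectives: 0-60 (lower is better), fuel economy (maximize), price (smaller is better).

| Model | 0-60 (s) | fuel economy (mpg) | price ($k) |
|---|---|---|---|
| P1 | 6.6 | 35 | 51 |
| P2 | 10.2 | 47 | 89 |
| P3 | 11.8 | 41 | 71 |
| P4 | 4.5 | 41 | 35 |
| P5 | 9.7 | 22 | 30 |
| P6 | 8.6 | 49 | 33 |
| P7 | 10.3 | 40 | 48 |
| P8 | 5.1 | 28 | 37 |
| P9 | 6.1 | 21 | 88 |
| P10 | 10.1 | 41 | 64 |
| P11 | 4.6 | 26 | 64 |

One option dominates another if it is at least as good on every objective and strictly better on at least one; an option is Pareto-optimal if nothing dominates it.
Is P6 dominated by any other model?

P1: worse on fuel economy (35 vs 49).
P2: worse on 0-60 (10.2 vs 8.6).
P3: worse on 0-60 (11.8 vs 8.6).
P4: worse on fuel economy (41 vs 49).
P5: worse on 0-60 (9.7 vs 8.6).
P7: worse on 0-60 (10.3 vs 8.6).
P8: worse on fuel economy (28 vs 49).
P9: worse on fuel economy (21 vs 49).
P10: worse on 0-60 (10.1 vs 8.6).
P11: worse on fuel economy (26 vs 49).
No option is at least as good as P6 on every objective and strictly better on one.

No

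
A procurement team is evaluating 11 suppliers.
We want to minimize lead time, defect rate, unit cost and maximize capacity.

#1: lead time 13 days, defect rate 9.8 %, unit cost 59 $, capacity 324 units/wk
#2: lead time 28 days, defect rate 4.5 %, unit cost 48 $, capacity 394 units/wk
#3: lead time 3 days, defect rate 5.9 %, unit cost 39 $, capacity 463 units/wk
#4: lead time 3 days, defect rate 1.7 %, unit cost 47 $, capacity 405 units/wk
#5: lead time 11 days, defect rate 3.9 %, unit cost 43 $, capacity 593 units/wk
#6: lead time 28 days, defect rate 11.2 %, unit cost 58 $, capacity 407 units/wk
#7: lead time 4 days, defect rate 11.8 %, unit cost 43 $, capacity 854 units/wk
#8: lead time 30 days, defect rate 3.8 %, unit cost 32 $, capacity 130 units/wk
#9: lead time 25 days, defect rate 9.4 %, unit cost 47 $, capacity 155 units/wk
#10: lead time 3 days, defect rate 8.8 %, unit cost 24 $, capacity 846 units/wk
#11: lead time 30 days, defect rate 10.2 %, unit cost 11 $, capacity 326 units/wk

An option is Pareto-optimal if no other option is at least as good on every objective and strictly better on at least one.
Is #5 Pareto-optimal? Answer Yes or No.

#1: worse on lead time (13 vs 11).
#2: worse on lead time (28 vs 11).
#3: worse on defect rate (5.9 vs 3.9).
#4: worse on unit cost (47 vs 43).
#6: worse on lead time (28 vs 11).
#7: worse on defect rate (11.8 vs 3.9).
#8: worse on lead time (30 vs 11).
#9: worse on lead time (25 vs 11).
#10: worse on defect rate (8.8 vs 3.9).
#11: worse on lead time (30 vs 11).
No option is at least as good as #5 on every objective and strictly better on one.

Yes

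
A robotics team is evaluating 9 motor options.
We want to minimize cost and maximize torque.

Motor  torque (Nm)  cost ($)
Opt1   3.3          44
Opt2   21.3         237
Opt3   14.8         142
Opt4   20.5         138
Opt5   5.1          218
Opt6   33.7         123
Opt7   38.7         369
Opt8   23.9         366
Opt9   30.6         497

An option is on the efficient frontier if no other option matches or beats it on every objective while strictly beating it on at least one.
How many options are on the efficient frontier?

3

Opt1: not dominated (best cost).
Opt2: dominated by Opt6 (torque 33.7≥21.3, cost 123≤237).
Opt3: dominated by Opt4 (torque 20.5≥14.8, cost 138≤142).
Opt4: dominated by Opt6 (torque 33.7≥20.5, cost 123≤138).
Opt5: dominated by Opt3 (torque 14.8≥5.1, cost 142≤218).
Opt6: not dominated.
Opt7: not dominated (best torque).
Opt8: dominated by Opt6 (torque 33.7≥23.9, cost 123≤366).
Opt9: dominated by Opt6 (torque 33.7≥30.6, cost 123≤497).
Pareto-optimal: Opt1, Opt6, Opt7 → 3.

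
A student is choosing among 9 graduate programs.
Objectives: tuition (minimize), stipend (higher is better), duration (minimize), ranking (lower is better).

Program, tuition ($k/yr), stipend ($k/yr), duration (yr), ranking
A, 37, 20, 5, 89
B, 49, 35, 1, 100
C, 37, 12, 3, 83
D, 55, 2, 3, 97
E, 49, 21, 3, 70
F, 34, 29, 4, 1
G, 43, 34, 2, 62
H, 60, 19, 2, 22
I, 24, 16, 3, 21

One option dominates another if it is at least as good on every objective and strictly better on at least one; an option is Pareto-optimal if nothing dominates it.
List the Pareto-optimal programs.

B, F, G, H, I

A: dominated by F (tuition 34≤37, stipend 29≥20, duration 4≤5, ranking 1≤89).
B: not dominated (best stipend).
C: dominated by I (tuition 24≤37, stipend 16≥12, duration 3≤3, ranking 21≤83).
D: dominated by C (tuition 37≤55, stipend 12≥2, duration 3≤3, ranking 83≤97).
E: dominated by G (tuition 43≤49, stipend 34≥21, duration 2≤3, ranking 62≤70).
F: not dominated (best ranking).
G: not dominated.
H: not dominated.
I: not dominated (best tuition).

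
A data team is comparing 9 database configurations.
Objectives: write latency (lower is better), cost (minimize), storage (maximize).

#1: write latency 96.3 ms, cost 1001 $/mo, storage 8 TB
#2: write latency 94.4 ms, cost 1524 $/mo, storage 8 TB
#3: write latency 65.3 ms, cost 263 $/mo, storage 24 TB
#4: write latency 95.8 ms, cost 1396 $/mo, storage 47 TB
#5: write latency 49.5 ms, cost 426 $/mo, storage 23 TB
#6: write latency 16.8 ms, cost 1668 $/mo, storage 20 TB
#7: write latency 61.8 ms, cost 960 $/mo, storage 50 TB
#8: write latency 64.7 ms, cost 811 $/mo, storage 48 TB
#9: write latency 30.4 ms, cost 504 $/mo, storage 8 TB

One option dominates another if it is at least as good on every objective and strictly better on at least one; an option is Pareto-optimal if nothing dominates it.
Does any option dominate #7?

No

#1: worse on write latency (96.3 vs 61.8).
#2: worse on write latency (94.4 vs 61.8).
#3: worse on write latency (65.3 vs 61.8).
#4: worse on write latency (95.8 vs 61.8).
#5: worse on storage (23 vs 50).
#6: worse on cost (1668 vs 960).
#8: worse on write latency (64.7 vs 61.8).
#9: worse on storage (8 vs 50).
No option is at least as good as #7 on every objective and strictly better on one.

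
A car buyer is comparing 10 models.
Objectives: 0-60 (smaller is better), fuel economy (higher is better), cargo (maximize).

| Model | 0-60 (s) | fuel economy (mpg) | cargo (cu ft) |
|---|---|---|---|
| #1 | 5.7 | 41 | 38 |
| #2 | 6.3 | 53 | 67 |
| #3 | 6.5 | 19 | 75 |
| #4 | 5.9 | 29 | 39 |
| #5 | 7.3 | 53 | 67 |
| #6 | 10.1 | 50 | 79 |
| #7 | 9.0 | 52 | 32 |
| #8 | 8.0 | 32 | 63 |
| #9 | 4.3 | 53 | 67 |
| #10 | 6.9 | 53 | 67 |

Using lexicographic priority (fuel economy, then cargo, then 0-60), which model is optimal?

#9

First maximize fuel economy: best is 53, kept {#2, #5, #9, #10}.
Then maximize cargo: best is 67, kept {#2, #5, #9, #10}.
Then minimize 0-60: best is 4.3, kept {#9}.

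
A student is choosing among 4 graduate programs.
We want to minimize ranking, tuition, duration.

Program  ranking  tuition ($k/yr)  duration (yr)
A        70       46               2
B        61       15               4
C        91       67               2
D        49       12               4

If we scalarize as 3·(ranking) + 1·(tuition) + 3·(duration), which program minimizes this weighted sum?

A: 3·70 + 1·46 + 3·2 = 262
B: 3·61 + 1·15 + 3·4 = 210
C: 3·91 + 1·67 + 3·2 = 346
D: 3·49 + 1·12 + 3·4 = 171
Lowest: D at 171.

D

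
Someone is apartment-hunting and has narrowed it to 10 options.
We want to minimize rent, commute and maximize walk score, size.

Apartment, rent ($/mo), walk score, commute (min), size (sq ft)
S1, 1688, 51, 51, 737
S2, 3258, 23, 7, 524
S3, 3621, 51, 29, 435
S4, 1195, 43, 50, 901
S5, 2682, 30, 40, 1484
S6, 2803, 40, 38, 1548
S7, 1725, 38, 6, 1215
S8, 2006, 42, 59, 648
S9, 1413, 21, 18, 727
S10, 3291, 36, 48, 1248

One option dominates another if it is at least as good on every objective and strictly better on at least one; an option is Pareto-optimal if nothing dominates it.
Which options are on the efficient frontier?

S1, S3, S4, S5, S6, S7, S9

S1: not dominated.
S2: dominated by S7 (rent 1725≤3258, walk score 38≥23, commute 6≤7, size 1215≥524).
S3: not dominated.
S4: not dominated (best rent).
S5: not dominated.
S6: not dominated (best size).
S7: not dominated (best commute).
S8: dominated by S1 (rent 1688≤2006, walk score 51≥42, commute 51≤59, size 737≥648).
S9: not dominated.
S10: dominated by S6 (rent 2803≤3291, walk score 40≥36, commute 38≤48, size 1548≥1248).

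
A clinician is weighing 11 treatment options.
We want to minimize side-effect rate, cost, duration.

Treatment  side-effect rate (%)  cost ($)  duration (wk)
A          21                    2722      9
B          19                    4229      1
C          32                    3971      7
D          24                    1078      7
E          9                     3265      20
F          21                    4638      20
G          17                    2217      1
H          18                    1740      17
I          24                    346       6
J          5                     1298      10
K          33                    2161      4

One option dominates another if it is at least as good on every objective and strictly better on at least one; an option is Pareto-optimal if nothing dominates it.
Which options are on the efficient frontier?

G, I, J, K

A: dominated by G (side-effect rate 17≤21, cost 2217≤2722, duration 1≤9).
B: dominated by G (side-effect rate 17≤19, cost 2217≤4229, duration 1≤1).
C: dominated by D (side-effect rate 24≤32, cost 1078≤3971, duration 7≤7).
D: dominated by I (side-effect rate 24≤24, cost 346≤1078, duration 6≤7).
E: dominated by J (side-effect rate 5≤9, cost 1298≤3265, duration 10≤20).
F: dominated by A (side-effect rate 21≤21, cost 2722≤4638, duration 9≤20).
G: not dominated.
H: dominated by J (side-effect rate 5≤18, cost 1298≤1740, duration 10≤17).
I: not dominated (best cost).
J: not dominated (best side-effect rate).
K: not dominated.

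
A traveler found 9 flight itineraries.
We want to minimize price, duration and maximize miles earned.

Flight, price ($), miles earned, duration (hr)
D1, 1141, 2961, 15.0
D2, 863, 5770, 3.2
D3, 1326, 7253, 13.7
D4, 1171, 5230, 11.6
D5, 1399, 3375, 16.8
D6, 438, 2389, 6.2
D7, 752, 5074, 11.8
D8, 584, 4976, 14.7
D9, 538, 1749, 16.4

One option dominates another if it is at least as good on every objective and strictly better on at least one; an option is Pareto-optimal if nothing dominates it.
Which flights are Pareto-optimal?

D1: dominated by D2 (price 863≤1141, miles earned 5770≥2961, duration 3.2≤15.0).
D2: not dominated (best duration).
D3: not dominated (best miles earned).
D4: dominated by D2 (price 863≤1171, miles earned 5770≥5230, duration 3.2≤11.6).
D5: dominated by D2 (price 863≤1399, miles earned 5770≥3375, duration 3.2≤16.8).
D6: not dominated (best price).
D7: not dominated.
D8: not dominated.
D9: dominated by D6 (price 438≤538, miles earned 2389≥1749, duration 6.2≤16.4).

D2, D3, D6, D7, D8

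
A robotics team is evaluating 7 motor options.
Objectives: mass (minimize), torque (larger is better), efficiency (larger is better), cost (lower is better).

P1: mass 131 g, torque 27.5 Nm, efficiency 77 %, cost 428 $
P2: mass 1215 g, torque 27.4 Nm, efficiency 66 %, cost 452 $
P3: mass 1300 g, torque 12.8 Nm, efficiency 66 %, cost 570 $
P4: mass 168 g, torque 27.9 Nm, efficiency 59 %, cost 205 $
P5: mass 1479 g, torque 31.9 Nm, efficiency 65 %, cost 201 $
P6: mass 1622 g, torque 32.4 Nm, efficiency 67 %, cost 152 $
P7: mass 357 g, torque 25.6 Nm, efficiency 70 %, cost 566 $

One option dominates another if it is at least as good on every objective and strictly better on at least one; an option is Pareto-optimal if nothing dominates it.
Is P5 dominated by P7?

No

P7 vs P5: P7 is worse on torque (25.6 vs 31.9), so it does not dominate P5.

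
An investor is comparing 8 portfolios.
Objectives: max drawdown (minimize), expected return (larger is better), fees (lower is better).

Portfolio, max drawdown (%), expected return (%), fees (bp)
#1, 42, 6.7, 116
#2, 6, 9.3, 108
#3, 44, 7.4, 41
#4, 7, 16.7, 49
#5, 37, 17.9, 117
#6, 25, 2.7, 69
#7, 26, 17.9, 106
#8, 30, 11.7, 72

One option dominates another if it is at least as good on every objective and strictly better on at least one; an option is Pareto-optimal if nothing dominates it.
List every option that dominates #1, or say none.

#2: max drawdown 6≤42, expected return 9.3≥6.7, fees 108≤116 — dominates #1.
#4: max drawdown 7≤42, expected return 16.7≥6.7, fees 49≤116 — dominates #1.
#7: max drawdown 26≤42, expected return 17.9≥6.7, fees 106≤116 — dominates #1.
#8: max drawdown 30≤42, expected return 11.7≥6.7, fees 72≤116 — dominates #1.
Others (#3, #5, #6) are each worse than #1 on at least one objective.

#2, #4, #7, #8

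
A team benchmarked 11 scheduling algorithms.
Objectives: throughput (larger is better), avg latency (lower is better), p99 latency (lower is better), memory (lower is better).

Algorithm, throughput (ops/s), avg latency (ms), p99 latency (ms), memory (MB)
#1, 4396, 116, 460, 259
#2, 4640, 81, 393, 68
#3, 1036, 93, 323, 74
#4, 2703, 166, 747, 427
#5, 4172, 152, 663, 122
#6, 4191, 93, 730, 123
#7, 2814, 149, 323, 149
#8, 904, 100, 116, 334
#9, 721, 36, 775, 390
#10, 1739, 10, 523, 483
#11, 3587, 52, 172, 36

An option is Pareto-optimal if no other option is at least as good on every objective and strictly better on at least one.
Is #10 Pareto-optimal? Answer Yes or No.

#1: worse on avg latency (116 vs 10).
#2: worse on avg latency (81 vs 10).
#3: worse on throughput (1036 vs 1739).
#4: worse on avg latency (166 vs 10).
#5: worse on avg latency (152 vs 10).
#6: worse on avg latency (93 vs 10).
#7: worse on avg latency (149 vs 10).
#8: worse on throughput (904 vs 1739).
#9: worse on throughput (721 vs 1739).
#11: worse on avg latency (52 vs 10).
No option is at least as good as #10 on every objective and strictly better on one.

Yes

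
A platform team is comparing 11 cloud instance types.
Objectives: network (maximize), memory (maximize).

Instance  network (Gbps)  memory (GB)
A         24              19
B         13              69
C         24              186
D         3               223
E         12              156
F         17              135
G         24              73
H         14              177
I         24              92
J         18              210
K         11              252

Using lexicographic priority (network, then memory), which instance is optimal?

C

First maximize network: best is 24, kept {A, C, G, I}.
Then maximize memory: best is 186, kept {C}.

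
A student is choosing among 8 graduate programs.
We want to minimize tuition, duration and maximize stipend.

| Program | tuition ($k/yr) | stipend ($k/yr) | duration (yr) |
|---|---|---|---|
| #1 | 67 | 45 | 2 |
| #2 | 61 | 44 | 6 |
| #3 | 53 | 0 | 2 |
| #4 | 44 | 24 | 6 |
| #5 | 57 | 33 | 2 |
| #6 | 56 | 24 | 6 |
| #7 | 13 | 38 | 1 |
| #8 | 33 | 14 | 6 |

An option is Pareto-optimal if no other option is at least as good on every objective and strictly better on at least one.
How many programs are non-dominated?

#1: not dominated (best stipend).
#2: not dominated.
#3: dominated by #7 (tuition 13≤53, stipend 38≥0, duration 1≤2).
#4: dominated by #7 (tuition 13≤44, stipend 38≥24, duration 1≤6).
#5: dominated by #7 (tuition 13≤57, stipend 38≥33, duration 1≤2).
#6: dominated by #4 (tuition 44≤56, stipend 24≥24, duration 6≤6).
#7: not dominated (best tuition).
#8: dominated by #7 (tuition 13≤33, stipend 38≥14, duration 1≤6).
Pareto-optimal: #1, #2, #7 → 3.

3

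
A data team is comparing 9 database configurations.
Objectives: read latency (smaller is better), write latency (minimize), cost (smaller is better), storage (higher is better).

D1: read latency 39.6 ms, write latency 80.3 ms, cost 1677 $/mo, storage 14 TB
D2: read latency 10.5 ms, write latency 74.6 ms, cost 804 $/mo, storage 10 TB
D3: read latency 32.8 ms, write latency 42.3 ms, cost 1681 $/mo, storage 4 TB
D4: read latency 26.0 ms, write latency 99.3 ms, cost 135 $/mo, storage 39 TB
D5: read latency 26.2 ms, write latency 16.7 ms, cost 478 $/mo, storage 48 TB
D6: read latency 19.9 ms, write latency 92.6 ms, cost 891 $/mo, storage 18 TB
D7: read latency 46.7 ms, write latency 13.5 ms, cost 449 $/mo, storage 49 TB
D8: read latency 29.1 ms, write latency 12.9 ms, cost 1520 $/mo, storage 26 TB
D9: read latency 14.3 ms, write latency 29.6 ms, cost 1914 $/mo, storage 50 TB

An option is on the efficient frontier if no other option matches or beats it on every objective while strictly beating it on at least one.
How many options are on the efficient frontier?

7

D1: dominated by D5 (read latency 26.2≤39.6, write latency 16.7≤80.3, cost 478≤1677, storage 48≥14).
D2: not dominated (best read latency).
D3: dominated by D5 (read latency 26.2≤32.8, write latency 16.7≤42.3, cost 478≤1681, storage 48≥4).
D4: not dominated (best cost).
D5: not dominated.
D6: not dominated.
D7: not dominated.
D8: not dominated (best write latency).
D9: not dominated (best storage).
Pareto-optimal: D2, D4, D5, D6, D7, D8, D9 → 7.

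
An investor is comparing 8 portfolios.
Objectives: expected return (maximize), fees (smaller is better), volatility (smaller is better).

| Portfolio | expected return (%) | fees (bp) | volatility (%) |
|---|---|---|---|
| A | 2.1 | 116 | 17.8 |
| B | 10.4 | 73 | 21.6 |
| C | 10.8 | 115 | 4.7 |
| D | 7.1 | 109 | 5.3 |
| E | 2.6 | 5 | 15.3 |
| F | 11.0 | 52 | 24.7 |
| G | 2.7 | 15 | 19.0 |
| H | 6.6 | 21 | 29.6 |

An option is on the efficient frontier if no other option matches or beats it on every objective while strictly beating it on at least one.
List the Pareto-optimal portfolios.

B, C, D, E, F, G, H

A: dominated by C (expected return 10.8≥2.1, fees 115≤116, volatility 4.7≤17.8).
B: not dominated.
C: not dominated (best volatility).
D: not dominated.
E: not dominated (best fees).
F: not dominated (best expected return).
G: not dominated.
H: not dominated.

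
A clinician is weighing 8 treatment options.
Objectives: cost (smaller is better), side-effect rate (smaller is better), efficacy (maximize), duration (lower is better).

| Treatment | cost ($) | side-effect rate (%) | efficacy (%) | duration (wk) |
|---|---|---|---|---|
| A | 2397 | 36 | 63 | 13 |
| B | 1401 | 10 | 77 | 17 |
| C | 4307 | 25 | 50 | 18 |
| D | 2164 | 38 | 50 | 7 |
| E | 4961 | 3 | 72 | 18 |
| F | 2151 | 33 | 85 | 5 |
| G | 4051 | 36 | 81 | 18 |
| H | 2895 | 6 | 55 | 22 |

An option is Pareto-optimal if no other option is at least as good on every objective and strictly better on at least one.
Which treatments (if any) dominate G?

F: cost 2151≤4051, side-effect rate 33≤36, efficacy 85≥81, duration 5≤18 — dominates G.
Others (A, B, C, D, E, H) are each worse than G on at least one objective.

F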